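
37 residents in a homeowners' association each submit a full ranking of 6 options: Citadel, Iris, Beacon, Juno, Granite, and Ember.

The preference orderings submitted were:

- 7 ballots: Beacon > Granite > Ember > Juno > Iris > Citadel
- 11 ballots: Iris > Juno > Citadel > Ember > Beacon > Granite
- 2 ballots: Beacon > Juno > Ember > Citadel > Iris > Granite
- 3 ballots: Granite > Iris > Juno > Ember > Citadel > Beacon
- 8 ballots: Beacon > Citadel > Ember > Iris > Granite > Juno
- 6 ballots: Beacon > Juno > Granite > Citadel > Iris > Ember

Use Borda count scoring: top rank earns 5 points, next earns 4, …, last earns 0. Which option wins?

Borda scores:
  Citadel: 7·0 + 11·3 + 2·2 + 3·1 + 8·4 + 6·2 = 84
  Iris: 7·1 + 11·5 + 2·1 + 3·4 + 8·2 + 6·1 = 98
  Beacon: 7·5 + 11·1 + 2·5 + 3·0 + 8·5 + 6·5 = 126
  Juno: 7·2 + 11·4 + 2·4 + 3·3 + 8·0 + 6·4 = 99
  Granite: 7·4 + 11·0 + 2·0 + 3·5 + 8·1 + 6·3 = 69
  Ember: 7·3 + 11·2 + 2·3 + 3·2 + 8·3 + 6·0 = 79
Beacon has the highest total.

Beacon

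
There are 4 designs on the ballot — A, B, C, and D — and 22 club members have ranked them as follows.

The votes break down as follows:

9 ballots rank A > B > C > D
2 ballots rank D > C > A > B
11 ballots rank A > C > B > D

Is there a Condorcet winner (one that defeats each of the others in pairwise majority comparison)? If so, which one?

A

Head-to-head results (22 voters total):
A vs B: A wins 22–0.
A vs C: A wins 20–2.
A vs D: A wins 20–2.
B vs C: C wins 13–9.
B vs D: B wins 20–2.
C vs D: C wins 20–2.
A beats each rival — B (22–0), C (20–2), D (20–2) — so A is the Condorcet winner.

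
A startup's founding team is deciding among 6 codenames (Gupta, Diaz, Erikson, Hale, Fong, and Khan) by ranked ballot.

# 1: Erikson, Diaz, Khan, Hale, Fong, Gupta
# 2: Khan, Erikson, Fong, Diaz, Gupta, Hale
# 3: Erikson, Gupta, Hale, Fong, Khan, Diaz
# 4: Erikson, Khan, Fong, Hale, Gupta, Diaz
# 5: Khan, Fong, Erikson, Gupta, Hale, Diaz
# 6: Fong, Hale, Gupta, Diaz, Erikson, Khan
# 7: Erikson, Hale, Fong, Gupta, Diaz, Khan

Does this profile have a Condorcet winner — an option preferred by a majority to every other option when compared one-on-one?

Yes

Head-to-head results (7 voters total):
Gupta vs Diaz: Gupta wins 5–2.
Gupta vs Erikson: Erikson wins 6–1.
Gupta vs Hale: Hale wins 4–3.
Gupta vs Fong: Fong wins 6–1.
Gupta vs Khan: Khan wins 4–3.
Diaz vs Erikson: Erikson wins 6–1.
Diaz vs Hale: Hale wins 5–2.
Diaz vs Fong: Fong wins 6–1.
Diaz vs Khan: Khan wins 4–3.
Erikson vs Hale: Erikson wins 6–1.
Erikson vs Fong: Erikson wins 5–2.
Erikson vs Khan: Erikson wins 5–2.
Hale vs Fong: Fong wins 4–3.
Hale vs Khan: Khan wins 4–3.
Fong vs Khan: Khan wins 4–3.
Erikson beats each rival — Gupta (6–1), Diaz (6–1), Hale (6–1), Fong (5–2), Khan (5–2) — so Erikson is the Condorcet winner.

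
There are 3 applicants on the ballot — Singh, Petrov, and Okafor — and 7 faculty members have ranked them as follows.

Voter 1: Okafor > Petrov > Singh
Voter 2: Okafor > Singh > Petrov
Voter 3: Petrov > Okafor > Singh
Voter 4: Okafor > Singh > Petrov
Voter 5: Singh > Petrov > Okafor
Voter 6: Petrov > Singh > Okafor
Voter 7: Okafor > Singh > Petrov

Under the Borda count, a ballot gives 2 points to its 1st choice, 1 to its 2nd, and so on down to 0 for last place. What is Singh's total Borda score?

Borda scores:
  Singh: 0 + 1 + 0 + 1 + 2 + 1 + 1 = 6
  Petrov: 1 + 0 + 2 + 0 + 1 + 2 + 0 = 6
  Okafor: 2 + 2 + 1 + 2 + 0 + 0 + 2 = 9

6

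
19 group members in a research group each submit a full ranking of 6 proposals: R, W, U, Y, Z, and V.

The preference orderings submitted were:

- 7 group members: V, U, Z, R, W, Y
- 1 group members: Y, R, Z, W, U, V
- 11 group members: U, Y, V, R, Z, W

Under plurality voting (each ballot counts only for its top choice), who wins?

First-place vote totals:
  R: 0
  W: 0
  U: 11
  Y: 1
  Z: 0
  V: 7
U has the most first-place votes.

U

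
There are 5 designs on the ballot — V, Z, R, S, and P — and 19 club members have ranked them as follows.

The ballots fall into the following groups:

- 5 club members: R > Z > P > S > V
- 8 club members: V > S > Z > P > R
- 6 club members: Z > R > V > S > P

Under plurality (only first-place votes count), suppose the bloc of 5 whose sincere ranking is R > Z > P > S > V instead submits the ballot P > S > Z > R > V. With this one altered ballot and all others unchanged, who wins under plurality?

V

First-place totals with the altered ballot: V 8, Z 6, R 0, S 0, P 5.
The winner is unchanged: still V.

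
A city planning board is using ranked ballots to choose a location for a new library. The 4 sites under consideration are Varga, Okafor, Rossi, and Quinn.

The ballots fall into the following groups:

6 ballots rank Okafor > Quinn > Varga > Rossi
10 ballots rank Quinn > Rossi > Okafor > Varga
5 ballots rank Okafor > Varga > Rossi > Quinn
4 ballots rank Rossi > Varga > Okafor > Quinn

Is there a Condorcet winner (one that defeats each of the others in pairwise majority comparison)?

Head-to-head results (25 voters total):
Varga vs Okafor: Okafor wins 21–4.
Varga vs Rossi: Rossi wins 14–11.
Varga vs Quinn: Quinn wins 16–9.
Okafor vs Rossi: Rossi wins 14–11.
Okafor vs Quinn: Okafor wins 15–10.
Rossi vs Quinn: Quinn wins 16–9.
No candidate beats all others: Okafor beats Quinn beats Rossi beats Okafor, a majority cycle.

No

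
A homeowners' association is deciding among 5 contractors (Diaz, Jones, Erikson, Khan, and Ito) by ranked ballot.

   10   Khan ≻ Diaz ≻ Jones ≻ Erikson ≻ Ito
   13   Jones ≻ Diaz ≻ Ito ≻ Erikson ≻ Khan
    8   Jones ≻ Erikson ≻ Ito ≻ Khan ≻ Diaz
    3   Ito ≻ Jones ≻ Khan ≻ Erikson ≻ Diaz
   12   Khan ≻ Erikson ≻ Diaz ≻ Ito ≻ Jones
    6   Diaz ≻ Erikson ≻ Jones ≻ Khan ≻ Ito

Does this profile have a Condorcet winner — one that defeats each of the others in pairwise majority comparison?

Head-to-head results (52 voters total):
Diaz vs Jones: Diaz wins 28–24.
Diaz vs Erikson: Diaz wins 29–23.
Diaz vs Khan: Khan wins 33–19.
Diaz vs Ito: Diaz wins 41–11.
Jones vs Erikson: Jones wins 34–18.
Jones vs Khan: Jones wins 30–22.
Jones vs Ito: Jones wins 37–15.
Erikson vs Khan: Erikson wins 27–25.
Erikson vs Ito: Erikson wins 36–16.
Khan vs Ito: Khan wins 28–24.
No candidate beats all others: Diaz beats Jones beats Khan beats Diaz, a majority cycle.

No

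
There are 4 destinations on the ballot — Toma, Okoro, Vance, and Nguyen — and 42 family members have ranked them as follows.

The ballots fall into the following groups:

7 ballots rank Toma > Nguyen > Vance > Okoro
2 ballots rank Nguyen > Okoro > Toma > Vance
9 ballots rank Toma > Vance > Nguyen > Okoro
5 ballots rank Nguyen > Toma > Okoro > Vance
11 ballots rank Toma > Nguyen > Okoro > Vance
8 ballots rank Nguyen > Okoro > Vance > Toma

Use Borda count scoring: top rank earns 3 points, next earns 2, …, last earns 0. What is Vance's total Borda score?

Borda scores:
  Toma: 7·3 + 2·1 + 9·3 + 5·2 + 11·3 + 8·0 = 93
  Okoro: 7·0 + 2·2 + 9·0 + 5·1 + 11·1 + 8·2 = 36
  Vance: 7·1 + 2·0 + 9·2 + 5·0 + 11·0 + 8·1 = 33
  Nguyen: 7·2 + 2·3 + 9·1 + 5·3 + 11·2 + 8·3 = 90

33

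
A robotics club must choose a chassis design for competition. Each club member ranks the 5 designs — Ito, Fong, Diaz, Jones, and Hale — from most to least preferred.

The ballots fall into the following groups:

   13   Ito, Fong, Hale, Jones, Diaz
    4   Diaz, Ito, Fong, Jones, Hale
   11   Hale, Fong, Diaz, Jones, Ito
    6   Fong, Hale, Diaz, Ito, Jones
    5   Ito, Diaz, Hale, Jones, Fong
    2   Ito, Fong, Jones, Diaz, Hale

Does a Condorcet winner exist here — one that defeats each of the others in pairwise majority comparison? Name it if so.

Head-to-head results (41 voters total):
Ito vs Fong: Ito wins 24–17.
Ito vs Diaz: Diaz wins 21–20.
Ito vs Jones: Ito wins 30–11.
Ito vs Hale: Ito wins 24–17.
Fong vs Diaz: Fong wins 32–9.
Fong vs Jones: Fong wins 36–5.
Fong vs Hale: Fong wins 25–16.
Diaz vs Jones: Diaz wins 26–15.
Diaz vs Hale: Hale wins 30–11.
Jones vs Hale: Hale wins 35–6.
No candidate beats all others: Ito beats Fong beats Diaz beats Ito, a majority cycle.

No Condorcet winner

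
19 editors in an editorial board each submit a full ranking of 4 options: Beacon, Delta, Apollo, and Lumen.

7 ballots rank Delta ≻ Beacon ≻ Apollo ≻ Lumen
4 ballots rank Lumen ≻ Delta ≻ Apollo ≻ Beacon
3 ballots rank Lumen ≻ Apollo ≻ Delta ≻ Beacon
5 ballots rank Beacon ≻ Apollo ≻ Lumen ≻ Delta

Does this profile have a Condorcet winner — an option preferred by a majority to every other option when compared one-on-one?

No

Head-to-head results (19 voters total):
Beacon vs Delta: Delta wins 14–5.
Beacon vs Apollo: Beacon wins 12–7.
Beacon vs Lumen: Beacon wins 12–7.
Delta vs Apollo: Delta wins 11–8.
Delta vs Lumen: Lumen wins 12–7.
Apollo vs Lumen: Apollo wins 12–7.
No candidate beats all others: Beacon beats Lumen beats Delta beats Beacon, a majority cycle.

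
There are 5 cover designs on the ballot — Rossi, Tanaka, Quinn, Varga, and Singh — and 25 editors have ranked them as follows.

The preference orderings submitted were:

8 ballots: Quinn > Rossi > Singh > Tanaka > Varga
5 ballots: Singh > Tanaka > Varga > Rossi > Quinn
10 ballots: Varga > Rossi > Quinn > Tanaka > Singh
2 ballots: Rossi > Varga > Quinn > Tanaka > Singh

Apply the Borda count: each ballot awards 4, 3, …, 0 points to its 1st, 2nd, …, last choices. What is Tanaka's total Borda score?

Borda scores:
  Rossi: 8·3 + 5·1 + 10·3 + 2·4 = 67
  Tanaka: 8·1 + 5·3 + 10·1 + 2·1 = 35
  Quinn: 8·4 + 5·0 + 10·2 + 2·2 = 56
  Varga: 8·0 + 5·2 + 10·4 + 2·3 = 56
  Singh: 8·2 + 5·4 + 10·0 + 2·0 = 36

35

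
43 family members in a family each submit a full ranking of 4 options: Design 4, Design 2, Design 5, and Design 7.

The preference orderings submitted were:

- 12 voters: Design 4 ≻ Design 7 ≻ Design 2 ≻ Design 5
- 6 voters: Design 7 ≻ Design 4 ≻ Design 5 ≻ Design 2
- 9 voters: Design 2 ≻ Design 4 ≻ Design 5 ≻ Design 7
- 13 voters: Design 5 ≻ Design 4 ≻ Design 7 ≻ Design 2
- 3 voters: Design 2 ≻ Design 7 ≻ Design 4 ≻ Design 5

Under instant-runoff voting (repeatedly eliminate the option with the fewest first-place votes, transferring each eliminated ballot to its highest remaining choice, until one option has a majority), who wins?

Design 4

Round 1: Design 5 13, Design 4 12, Design 2 12, Design 7 6. Design 7 has the fewest and is eliminated.
Round 2: Design 4 18, Design 5 13, Design 2 12. Design 2 has the fewest and is eliminated.
Round 3: Design 4 30, Design 5 13. Design 4 has a majority.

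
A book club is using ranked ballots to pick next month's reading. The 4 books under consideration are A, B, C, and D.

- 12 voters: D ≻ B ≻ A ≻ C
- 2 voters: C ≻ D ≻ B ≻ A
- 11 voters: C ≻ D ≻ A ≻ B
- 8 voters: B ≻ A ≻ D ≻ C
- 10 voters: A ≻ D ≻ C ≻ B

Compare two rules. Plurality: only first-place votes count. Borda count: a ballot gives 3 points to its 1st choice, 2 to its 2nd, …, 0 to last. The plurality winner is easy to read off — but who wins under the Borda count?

Plurality first-place counts: A 10, B 8, C 13, D 12 → C.
Borda totals: A 69, B 50, C 49, D 90 → D.

D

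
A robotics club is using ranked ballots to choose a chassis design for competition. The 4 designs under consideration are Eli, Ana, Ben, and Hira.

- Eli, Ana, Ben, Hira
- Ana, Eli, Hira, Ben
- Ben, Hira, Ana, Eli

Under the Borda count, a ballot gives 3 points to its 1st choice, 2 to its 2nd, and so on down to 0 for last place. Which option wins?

Ana

Borda scores:
  Eli: 3 + 2 + 0 = 5
  Ana: 2 + 3 + 1 = 6
  Ben: 1 + 0 + 3 = 4
  Hira: 0 + 1 + 2 = 3
Ana has the highest total.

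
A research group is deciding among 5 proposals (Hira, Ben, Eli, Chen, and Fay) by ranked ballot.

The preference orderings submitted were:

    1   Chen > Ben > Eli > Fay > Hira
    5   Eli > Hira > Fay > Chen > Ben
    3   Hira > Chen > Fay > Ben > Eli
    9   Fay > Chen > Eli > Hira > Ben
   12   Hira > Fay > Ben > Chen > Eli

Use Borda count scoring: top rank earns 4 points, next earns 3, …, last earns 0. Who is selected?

Fay

Borda scores:
  Hira: 0 + 5·3 + 3·4 + 9·1 + 12·4 = 84
  Ben: 3 + 5·0 + 3·1 + 9·0 + 12·2 = 30
  Eli: 2 + 5·4 + 3·0 + 9·2 + 12·0 = 40
  Chen: 4 + 5·1 + 3·3 + 9·3 + 12·1 = 57
  Fay: 1 + 5·2 + 3·2 + 9·4 + 12·3 = 89
Fay has the highest total.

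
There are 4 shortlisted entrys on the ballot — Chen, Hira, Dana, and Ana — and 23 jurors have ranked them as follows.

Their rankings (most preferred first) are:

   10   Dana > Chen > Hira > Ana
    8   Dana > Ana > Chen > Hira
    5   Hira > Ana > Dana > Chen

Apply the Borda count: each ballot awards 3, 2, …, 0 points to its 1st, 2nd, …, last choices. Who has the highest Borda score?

Dana

Borda scores:
  Chen: 10·2 + 8·1 + 5·0 = 28
  Hira: 10·1 + 8·0 + 5·3 = 25
  Dana: 10·3 + 8·3 + 5·1 = 59
  Ana: 10·0 + 8·2 + 5·2 = 26
Dana has the highest total.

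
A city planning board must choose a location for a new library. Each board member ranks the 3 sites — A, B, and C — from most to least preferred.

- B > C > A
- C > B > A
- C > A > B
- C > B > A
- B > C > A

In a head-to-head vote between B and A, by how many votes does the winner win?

Ballots ranking B above A: 4.
Ballots ranking A above B: 1.
B wins 4–1, a margin of 3.

3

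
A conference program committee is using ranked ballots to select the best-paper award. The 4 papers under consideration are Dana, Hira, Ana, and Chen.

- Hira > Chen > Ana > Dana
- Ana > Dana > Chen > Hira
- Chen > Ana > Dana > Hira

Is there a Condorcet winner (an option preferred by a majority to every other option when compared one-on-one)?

Head-to-head results (3 voters total):
Dana vs Hira: Dana wins 2–1.
Dana vs Ana: Ana wins 3–0.
Dana vs Chen: Chen wins 2–1.
Hira vs Ana: Ana wins 2–1.
Hira vs Chen: Chen wins 2–1.
Ana vs Chen: Chen wins 2–1.
Chen beats each rival — Dana (2–1), Hira (2–1), Ana (2–1) — so Chen is the Condorcet winner.

Yes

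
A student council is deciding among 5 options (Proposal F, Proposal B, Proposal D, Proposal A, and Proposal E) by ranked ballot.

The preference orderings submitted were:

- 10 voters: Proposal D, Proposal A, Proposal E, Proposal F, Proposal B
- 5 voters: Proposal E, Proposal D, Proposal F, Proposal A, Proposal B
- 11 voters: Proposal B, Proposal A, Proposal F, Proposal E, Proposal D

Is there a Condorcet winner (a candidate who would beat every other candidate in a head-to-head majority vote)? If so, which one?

Head-to-head results (26 voters total):
Proposal F vs Proposal B: Proposal F wins 15–11.
Proposal F vs Proposal D: Proposal D wins 15–11.
Proposal F vs Proposal A: Proposal A wins 21–5.
Proposal F vs Proposal E: Proposal E wins 15–11.
Proposal B vs Proposal D: Proposal D wins 15–11.
Proposal B vs Proposal A: Proposal A wins 15–11.
Proposal B vs Proposal E: Proposal E wins 15–11.
Proposal D vs Proposal A: Proposal D wins 15–11.
Proposal D vs Proposal E: Proposal E wins 16–10.
Proposal A vs Proposal E: Proposal A wins 21–5.
No candidate beats all others: Proposal D beats Proposal A beats Proposal E beats Proposal D, a majority cycle.

There is no Condorcet winner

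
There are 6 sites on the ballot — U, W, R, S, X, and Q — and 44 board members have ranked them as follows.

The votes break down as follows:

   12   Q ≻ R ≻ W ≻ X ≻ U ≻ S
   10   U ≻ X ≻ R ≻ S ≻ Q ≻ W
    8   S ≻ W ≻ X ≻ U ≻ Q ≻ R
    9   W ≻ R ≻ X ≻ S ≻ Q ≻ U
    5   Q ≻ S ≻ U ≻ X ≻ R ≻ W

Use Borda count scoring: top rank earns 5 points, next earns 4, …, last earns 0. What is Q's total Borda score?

Borda scores:
  U: 12·1 + 10·5 + 8·2 + 9·0 + 5·3 = 93
  W: 12·3 + 10·0 + 8·4 + 9·5 + 5·0 = 113
  R: 12·4 + 10·3 + 8·0 + 9·4 + 5·1 = 119
  S: 12·0 + 10·2 + 8·5 + 9·2 + 5·4 = 98
  X: 12·2 + 10·4 + 8·3 + 9·3 + 5·2 = 125
  Q: 12·5 + 10·1 + 8·1 + 9·1 + 5·5 = 112

112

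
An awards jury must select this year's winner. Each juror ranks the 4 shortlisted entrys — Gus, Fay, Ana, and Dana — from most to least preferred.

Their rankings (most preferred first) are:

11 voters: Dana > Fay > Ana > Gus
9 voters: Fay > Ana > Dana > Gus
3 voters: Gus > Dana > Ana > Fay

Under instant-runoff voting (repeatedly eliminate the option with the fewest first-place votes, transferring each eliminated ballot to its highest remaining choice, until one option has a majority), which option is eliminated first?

Ana

Round 1: Dana 11, Fay 9, Gus 3, Ana 0. Ana has the fewest and is eliminated.
Round 2: Dana 11, Fay 9, Gus 3. Gus has the fewest and is eliminated.
Round 3: Dana 14, Fay 9. Dana has a majority.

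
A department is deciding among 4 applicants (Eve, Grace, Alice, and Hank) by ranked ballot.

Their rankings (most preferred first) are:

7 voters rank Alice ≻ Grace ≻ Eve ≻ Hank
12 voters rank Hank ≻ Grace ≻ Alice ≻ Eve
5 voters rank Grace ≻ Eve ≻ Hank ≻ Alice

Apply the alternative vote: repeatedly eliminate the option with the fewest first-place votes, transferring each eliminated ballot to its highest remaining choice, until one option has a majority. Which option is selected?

Round 1: Hank 12, Alice 7, Grace 5, Eve 0. Eve has the fewest and is eliminated.
Round 2: Hank 12, Alice 7, Grace 5. Grace has the fewest and is eliminated.
Round 3: Hank 17, Alice 7. Hank has a majority.

Hank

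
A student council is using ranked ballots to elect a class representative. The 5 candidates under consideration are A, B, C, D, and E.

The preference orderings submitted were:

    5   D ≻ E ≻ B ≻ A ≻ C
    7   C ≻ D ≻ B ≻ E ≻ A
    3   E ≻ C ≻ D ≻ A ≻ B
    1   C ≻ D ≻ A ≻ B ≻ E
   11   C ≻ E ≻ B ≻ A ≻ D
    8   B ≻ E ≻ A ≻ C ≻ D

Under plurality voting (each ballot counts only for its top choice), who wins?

First-place vote totals:
  A: 0
  B: 8
  C: 19
  D: 5
  E: 3
C has the most first-place votes.

C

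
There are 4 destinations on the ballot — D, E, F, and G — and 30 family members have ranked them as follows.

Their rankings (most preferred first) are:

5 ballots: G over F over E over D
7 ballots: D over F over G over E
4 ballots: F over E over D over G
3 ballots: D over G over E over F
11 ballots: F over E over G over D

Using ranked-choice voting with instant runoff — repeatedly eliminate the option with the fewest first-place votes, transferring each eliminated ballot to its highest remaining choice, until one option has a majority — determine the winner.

F

Round 1: F 15, D 10, G 5, E 0. E has the fewest and is eliminated.
Round 2: F 15, D 10, G 5. G has the fewest and is eliminated.
Round 3: F 20, D 10. F has a majority.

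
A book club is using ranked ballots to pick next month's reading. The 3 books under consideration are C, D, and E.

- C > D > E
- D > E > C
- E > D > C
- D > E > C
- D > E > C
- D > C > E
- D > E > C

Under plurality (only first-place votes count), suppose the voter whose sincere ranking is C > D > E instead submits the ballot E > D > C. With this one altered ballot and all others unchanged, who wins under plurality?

D

First-place totals with the altered ballot: C 0, D 5, E 2.
The winner is unchanged: still D.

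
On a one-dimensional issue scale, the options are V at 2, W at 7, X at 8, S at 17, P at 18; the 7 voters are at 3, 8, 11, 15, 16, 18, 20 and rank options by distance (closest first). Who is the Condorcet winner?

S

With single-peaked preferences on a line, the Condorcet winner is the candidate closest to the median voter.
The median voter (position 15) is closest to S at 17.
Check: S vs X — voters closer to S: 4 of 7.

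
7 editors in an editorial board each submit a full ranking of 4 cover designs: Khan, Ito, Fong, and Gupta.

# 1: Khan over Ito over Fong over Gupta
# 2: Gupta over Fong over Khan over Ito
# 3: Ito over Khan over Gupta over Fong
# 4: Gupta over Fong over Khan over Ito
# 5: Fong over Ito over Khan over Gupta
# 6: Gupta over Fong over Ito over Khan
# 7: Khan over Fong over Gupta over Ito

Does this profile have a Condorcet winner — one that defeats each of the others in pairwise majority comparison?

No

Head-to-head results (7 voters total):
Khan vs Ito: Khan wins 4–3.
Khan vs Fong: Fong wins 4–3.
Khan vs Gupta: Khan wins 4–3.
Ito vs Fong: Fong wins 5–2.
Ito vs Gupta: Gupta wins 4–3.
Fong vs Gupta: Gupta wins 4–3.
No candidate beats all others: Khan beats Gupta beats Fong beats Khan, a majority cycle.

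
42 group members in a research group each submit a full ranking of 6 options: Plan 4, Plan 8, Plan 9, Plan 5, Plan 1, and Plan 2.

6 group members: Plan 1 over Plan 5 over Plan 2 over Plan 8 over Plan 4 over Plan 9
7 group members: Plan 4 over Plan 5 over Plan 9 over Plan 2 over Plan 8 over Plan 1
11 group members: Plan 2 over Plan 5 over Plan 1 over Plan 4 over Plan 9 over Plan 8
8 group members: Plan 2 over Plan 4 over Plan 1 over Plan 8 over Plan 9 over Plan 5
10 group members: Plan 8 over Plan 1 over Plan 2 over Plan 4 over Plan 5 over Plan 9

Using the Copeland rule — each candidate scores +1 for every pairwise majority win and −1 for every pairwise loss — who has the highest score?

Pairwise results:
  Plan 4 vs Plan 8: Plan 4 wins 26–16.
  Plan 4 vs Plan 9: Plan 4 wins 42–0.
  Plan 4 vs Plan 5: Plan 4 wins 25–17.
  Plan 4 vs Plan 1: Plan 1 wins 27–15.
  Plan 4 vs Plan 2: Plan 2 wins 35–7.
  Plan 8 vs Plan 9: Plan 8 wins 24–18.
  Plan 8 vs Plan 5: Plan 5 wins 24–18.
  Plan 8 vs Plan 1: Plan 1 wins 25–17.
  Plan 8 vs Plan 2: Plan 2 wins 32–10.
  Plan 9 vs Plan 5: Plan 5 wins 34–8.
  Plan 9 vs Plan 1: Plan 1 wins 35–7.
  Plan 9 vs Plan 2: Plan 2 wins 35–7.
  Plan 5 vs Plan 1: Plan 1 wins 24–18.
  Plan 5 vs Plan 2: Plan 2 wins 29–13.
  Plan 1 vs Plan 2: Plan 2 wins 26–16.
Copeland scores (wins − losses):
  Plan 4: 3 − 2 = 1
  Plan 8: 1 − 4 = -3
  Plan 9: 0 − 5 = -5
  Plan 5: 2 − 3 = -1
  Plan 1: 4 − 1 = 3
  Plan 2: 5 − 0 = 5
Plan 2 has the best Copeland score.

Plan 2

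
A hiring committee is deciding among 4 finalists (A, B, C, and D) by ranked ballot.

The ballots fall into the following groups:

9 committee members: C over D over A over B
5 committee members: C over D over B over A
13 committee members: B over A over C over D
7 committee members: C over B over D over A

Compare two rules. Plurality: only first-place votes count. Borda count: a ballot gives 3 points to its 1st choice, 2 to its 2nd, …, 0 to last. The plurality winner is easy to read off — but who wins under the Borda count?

Plurality first-place counts: A 0, B 13, C 21, D 0 → C.
Borda totals: A 35, B 58, C 76, D 35 → C.

C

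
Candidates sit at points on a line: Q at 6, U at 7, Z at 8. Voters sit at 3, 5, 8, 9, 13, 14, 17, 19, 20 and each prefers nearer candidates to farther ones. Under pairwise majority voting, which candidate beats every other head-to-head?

With single-peaked preferences on a line, the Condorcet winner is the candidate closest to the median voter.
The median voter (position 13) is closest to Z at 8.
Check: Z vs U — voters closer to Z: 7 of 9.

Z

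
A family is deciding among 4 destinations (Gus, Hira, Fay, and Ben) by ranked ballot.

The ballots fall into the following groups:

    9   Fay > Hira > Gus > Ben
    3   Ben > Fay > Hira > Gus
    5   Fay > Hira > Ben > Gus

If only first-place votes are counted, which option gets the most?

Fay

First-place vote totals:
  Gus: 0
  Hira: 0
  Fay: 14
  Ben: 3
Fay has the most first-place votes.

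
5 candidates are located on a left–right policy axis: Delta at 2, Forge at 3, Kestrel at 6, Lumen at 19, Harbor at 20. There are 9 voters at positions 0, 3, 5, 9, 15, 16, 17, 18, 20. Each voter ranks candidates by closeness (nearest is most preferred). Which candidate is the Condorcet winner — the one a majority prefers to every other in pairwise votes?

Lumen

With single-peaked preferences on a line, the Condorcet winner is the candidate closest to the median voter.
The median voter (position 15) is closest to Lumen at 19.
Check: Lumen vs Kestrel — voters closer to Lumen: 5 of 9.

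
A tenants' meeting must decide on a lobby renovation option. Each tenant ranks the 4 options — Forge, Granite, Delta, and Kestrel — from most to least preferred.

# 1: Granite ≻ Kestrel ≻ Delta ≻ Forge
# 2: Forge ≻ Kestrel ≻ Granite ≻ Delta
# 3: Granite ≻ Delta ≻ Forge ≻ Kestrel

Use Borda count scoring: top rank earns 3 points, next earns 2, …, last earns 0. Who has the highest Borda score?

Borda scores:
  Forge: 0 + 3 + 1 = 4
  Granite: 3 + 1 + 3 = 7
  Delta: 1 + 0 + 2 = 3
  Kestrel: 2 + 2 + 0 = 4
Granite has the highest total.

Granite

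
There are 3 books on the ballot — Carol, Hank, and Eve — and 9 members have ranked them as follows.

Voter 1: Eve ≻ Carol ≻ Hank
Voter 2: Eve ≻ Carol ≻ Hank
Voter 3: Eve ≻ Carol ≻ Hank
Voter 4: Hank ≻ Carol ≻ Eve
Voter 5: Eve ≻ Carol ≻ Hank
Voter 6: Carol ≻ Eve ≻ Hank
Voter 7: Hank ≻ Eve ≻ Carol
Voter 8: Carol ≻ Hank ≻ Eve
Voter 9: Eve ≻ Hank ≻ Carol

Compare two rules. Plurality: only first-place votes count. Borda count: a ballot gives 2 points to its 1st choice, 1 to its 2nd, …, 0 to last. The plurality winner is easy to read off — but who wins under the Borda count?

Eve

Plurality first-place counts: Carol 2, Hank 2, Eve 5 → Eve.
Borda totals: Carol 9, Hank 6, Eve 12 → Eve.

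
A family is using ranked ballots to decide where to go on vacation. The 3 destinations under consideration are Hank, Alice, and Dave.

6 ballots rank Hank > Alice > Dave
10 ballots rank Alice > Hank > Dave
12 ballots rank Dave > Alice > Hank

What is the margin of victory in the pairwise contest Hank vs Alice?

Ballots ranking Hank above Alice: 6.
Ballots ranking Alice above Hank: 10+12 = 22.
Alice wins 22–6, a margin of 16.

16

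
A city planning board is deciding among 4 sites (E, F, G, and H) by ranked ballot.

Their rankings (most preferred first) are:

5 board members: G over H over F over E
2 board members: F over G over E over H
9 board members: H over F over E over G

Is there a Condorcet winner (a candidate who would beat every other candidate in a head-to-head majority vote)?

Yes

Head-to-head results (16 voters total):
E vs F: F wins 16–0.
E vs G: E wins 9–7.
E vs H: H wins 14–2.
F vs G: F wins 11–5.
F vs H: H wins 14–2.
G vs H: H wins 9–7.
H beats each rival — E (14–2), F (14–2), G (9–7) — so H is the Condorcet winner.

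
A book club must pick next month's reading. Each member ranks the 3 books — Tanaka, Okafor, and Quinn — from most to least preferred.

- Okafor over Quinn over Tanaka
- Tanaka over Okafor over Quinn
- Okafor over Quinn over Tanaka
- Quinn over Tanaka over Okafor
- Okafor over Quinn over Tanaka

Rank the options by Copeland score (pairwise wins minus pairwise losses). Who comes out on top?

Pairwise results:
  Tanaka vs Okafor: Okafor wins 3–2.
  Tanaka vs Quinn: Quinn wins 4–1.
  Okafor vs Quinn: Okafor wins 4–1.
Copeland scores (wins − losses):
  Tanaka: 0 − 2 = -2
  Okafor: 2 − 0 = 2
  Quinn: 1 − 1 = 0
Okafor has the best Copeland score.

Okafor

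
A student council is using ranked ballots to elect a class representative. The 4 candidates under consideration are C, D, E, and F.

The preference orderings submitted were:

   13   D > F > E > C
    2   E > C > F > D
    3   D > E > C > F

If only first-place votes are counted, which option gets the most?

First-place vote totals:
  C: 0
  D: 16
  E: 2
  F: 0
D has the most first-place votes.

D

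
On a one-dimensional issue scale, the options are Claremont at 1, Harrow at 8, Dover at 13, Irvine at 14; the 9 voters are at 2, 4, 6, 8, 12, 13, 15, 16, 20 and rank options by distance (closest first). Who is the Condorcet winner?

Dover

With single-peaked preferences on a line, the Condorcet winner is the candidate closest to the median voter.
The median voter (position 12) is closest to Dover at 13.
Check: Dover vs Claremont — voters closer to Dover: 6 of 9.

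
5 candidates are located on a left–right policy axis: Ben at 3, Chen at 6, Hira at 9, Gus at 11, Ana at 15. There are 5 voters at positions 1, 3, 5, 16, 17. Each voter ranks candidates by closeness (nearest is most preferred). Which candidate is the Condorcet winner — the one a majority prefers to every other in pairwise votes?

With single-peaked preferences on a line, the Condorcet winner is the candidate closest to the median voter.
The median voter (position 5) is closest to Chen at 6.
Check: Chen vs Gus — voters closer to Chen: 3 of 5.

Chen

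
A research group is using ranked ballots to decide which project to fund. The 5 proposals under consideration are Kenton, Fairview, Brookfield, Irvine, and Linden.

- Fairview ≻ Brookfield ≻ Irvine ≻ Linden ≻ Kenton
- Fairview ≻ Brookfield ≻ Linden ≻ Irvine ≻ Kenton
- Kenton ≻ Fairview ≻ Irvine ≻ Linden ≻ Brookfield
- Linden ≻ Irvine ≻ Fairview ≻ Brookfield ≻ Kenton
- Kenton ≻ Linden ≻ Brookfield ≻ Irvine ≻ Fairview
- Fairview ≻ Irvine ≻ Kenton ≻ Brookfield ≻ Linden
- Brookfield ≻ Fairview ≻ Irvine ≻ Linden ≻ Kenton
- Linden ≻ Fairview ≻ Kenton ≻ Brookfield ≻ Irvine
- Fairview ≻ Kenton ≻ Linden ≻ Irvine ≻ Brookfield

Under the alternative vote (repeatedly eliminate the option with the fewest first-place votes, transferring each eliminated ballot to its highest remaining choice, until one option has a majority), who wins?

Fairview

Round 1: Fairview 4, Kenton 2, Linden 2, Brookfield 1, Irvine 0. Irvine has the fewest and is eliminated.
Round 2: Fairview 4, Kenton 2, Linden 2, Brookfield 1. Brookfield has the fewest and is eliminated.
Round 3: Fairview 5, Kenton 2, Linden 2. Fairview has a majority.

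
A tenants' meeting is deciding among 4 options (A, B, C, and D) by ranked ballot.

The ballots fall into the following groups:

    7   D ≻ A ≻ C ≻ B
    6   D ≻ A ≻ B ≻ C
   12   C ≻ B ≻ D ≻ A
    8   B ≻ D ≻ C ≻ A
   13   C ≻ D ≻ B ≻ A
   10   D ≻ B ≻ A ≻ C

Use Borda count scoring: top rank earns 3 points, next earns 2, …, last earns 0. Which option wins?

D

Borda scores:
  A: 7·2 + 6·2 + 12·0 + 8·0 + 13·0 + 10·1 = 36
  B: 7·0 + 6·1 + 12·2 + 8·3 + 13·1 + 10·2 = 87
  C: 7·1 + 6·0 + 12·3 + 8·1 + 13·3 + 10·0 = 90
  D: 7·3 + 6·3 + 12·1 + 8·2 + 13·2 + 10·3 = 123
D has the highest total.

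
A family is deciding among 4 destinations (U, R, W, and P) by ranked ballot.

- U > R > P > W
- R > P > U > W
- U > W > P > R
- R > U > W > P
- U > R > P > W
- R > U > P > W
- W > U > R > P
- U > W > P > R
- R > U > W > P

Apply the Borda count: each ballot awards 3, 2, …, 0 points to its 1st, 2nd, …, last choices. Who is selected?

U

Borda scores:
  U: 3 + 1 + 3 + 2 + 3 + 2 + 2 + 3 + 2 = 21
  R: 2 + 3 + 0 + 3 + 2 + 3 + 1 + 0 + 3 = 17
  W: 0 + 0 + 2 + 1 + 0 + 0 + 3 + 2 + 1 = 9
  P: 1 + 2 + 1 + 0 + 1 + 1 + 0 + 1 + 0 = 7
U has the highest total.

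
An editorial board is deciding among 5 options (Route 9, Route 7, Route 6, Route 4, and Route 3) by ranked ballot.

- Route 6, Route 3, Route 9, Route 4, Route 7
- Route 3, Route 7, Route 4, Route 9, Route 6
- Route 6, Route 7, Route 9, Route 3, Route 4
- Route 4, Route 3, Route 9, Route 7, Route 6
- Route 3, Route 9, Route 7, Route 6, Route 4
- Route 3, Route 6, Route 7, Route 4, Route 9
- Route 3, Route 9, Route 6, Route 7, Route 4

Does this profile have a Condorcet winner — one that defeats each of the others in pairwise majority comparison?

Head-to-head results (7 voters total):
Route 9 vs Route 7: Route 9 wins 4–3.
Route 9 vs Route 6: Route 9 wins 4–3.
Route 9 vs Route 4: Route 9 wins 4–3.
Route 9 vs Route 3: Route 3 wins 6–1.
Route 7 vs Route 6: Route 6 wins 4–3.
Route 7 vs Route 4: Route 7 wins 5–2.
Route 7 vs Route 3: Route 3 wins 6–1.
Route 6 vs Route 4: Route 6 wins 5–2.
Route 6 vs Route 3: Route 3 wins 5–2.
Route 4 vs Route 3: Route 3 wins 6–1.
Route 3 beats each rival — Route 9 (6–1), Route 7 (6–1), Route 6 (5–2), Route 4 (6–1) — so Route 3 is the Condorcet winner.

Yes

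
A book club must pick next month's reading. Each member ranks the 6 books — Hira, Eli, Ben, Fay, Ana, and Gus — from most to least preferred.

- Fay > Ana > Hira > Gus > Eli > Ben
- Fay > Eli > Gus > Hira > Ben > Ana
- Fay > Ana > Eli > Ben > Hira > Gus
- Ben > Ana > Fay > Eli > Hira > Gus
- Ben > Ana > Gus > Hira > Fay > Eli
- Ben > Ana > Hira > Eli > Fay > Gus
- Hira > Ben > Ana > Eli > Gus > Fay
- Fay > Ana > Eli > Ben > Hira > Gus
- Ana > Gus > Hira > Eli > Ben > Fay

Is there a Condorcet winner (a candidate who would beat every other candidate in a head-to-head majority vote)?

No

Head-to-head results (9 voters total):
Hira vs Eli: Hira wins 5–4.
Hira vs Ben: Ben wins 5–4.
Hira vs Fay: Fay wins 5–4.
Hira vs Ana: Ana wins 7–2.
Hira vs Gus: Hira wins 6–3.
Eli vs Ben: Eli wins 5–4.
Eli vs Fay: Fay wins 6–3.
Eli vs Ana: Ana wins 8–1.
Eli vs Gus: Eli wins 6–3.
Ben vs Fay: Ben wins 5–4.
Ben vs Ana: Ben wins 5–4.
Ben vs Gus: Ben wins 6–3.
Fay vs Ana: Ana wins 5–4.
Fay vs Gus: Fay wins 6–3.
Ana vs Gus: Ana wins 8–1.
No candidate beats all others: Hira beats Eli beats Ben beats Hira, a majority cycle.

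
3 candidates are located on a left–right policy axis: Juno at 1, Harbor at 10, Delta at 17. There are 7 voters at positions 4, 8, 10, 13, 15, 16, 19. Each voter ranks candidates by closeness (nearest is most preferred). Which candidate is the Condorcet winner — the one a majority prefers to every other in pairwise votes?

Harbor

With single-peaked preferences on a line, the Condorcet winner is the candidate closest to the median voter.
The median voter (position 13) is closest to Harbor at 10.
Check: Harbor vs Delta — voters closer to Harbor: 4 of 7.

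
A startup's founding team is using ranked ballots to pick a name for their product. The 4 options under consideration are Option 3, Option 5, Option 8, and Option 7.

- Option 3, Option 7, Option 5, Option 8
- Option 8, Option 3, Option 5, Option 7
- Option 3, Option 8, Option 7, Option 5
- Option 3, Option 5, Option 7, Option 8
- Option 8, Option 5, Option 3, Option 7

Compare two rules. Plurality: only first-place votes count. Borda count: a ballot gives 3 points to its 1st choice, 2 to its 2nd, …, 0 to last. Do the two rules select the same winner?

Yes

Plurality first-place counts: Option 3 3, Option 5 0, Option 8 2, Option 7 0 → Option 3.
Borda totals: Option 3 12, Option 5 6, Option 8 8, Option 7 4 → Option 3.
The two rules agree on Option 3.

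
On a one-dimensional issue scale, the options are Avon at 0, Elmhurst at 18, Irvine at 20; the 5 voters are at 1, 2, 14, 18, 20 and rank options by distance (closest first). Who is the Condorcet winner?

Elmhurst

With single-peaked preferences on a line, the Condorcet winner is the candidate closest to the median voter.
The median voter (position 14) is closest to Elmhurst at 18.
Check: Elmhurst vs Irvine — voters closer to Elmhurst: 4 of 5.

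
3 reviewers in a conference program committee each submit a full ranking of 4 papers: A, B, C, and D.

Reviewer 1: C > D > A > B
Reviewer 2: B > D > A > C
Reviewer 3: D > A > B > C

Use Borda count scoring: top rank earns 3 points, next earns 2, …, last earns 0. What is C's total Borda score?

Borda scores:
  A: 1 + 1 + 2 = 4
  B: 0 + 3 + 1 = 4
  C: 3 + 0 + 0 = 3
  D: 2 + 2 + 3 = 7

3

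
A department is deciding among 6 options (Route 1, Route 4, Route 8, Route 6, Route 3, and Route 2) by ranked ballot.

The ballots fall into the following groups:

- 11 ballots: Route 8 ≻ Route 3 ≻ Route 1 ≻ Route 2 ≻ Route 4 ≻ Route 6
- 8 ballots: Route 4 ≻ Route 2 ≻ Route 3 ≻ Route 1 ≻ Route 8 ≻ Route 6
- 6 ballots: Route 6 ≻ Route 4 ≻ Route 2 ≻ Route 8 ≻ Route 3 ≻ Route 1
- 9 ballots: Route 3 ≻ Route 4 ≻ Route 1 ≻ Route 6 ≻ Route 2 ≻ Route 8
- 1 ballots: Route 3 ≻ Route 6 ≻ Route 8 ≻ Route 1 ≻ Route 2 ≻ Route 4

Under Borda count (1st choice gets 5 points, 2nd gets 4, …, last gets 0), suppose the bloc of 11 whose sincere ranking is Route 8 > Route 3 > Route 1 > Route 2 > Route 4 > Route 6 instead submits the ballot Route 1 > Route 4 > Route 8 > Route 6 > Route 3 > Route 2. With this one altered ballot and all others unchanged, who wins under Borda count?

Borda totals with the altered ballot: Route 1 100, Route 4 144, Route 8 56, Route 6 74, Route 3 91, Route 2 60.
The switch changes the winner from Route 3 to Route 4.

Route 4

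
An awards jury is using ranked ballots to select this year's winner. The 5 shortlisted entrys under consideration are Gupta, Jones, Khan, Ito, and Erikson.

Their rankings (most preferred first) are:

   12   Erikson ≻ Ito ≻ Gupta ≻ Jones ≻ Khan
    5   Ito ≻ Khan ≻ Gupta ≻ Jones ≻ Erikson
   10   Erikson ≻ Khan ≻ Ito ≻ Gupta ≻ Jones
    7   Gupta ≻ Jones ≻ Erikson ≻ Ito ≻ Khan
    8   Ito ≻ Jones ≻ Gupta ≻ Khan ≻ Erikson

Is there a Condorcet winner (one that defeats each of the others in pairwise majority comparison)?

Yes

Head-to-head results (42 voters total):
Gupta vs Jones: Gupta wins 34–8.
Gupta vs Khan: Gupta wins 27–15.
Gupta vs Ito: Ito wins 35–7.
Gupta vs Erikson: Erikson wins 22–20.
Jones vs Khan: Jones wins 27–15.
Jones vs Ito: Ito wins 35–7.
Jones vs Erikson: Erikson wins 22–20.
Khan vs Ito: Ito wins 32–10.
Khan vs Erikson: Erikson wins 29–13.
Ito vs Erikson: Erikson wins 29–13.
Erikson beats each rival — Gupta (22–20), Jones (22–20), Khan (29–13), Ito (29–13) — so Erikson is the Condorcet winner.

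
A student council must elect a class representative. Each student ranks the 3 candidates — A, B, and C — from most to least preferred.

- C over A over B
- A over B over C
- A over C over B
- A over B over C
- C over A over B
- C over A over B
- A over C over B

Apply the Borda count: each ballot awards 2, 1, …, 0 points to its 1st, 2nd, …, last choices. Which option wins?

A

Borda scores:
  A: 1 + 2 + 2 + 2 + 1 + 1 + 2 = 11
  B: 0 + 1 + 0 + 1 + 0 + 0 + 0 = 2
  C: 2 + 0 + 1 + 0 + 2 + 2 + 1 = 8
A has the highest total.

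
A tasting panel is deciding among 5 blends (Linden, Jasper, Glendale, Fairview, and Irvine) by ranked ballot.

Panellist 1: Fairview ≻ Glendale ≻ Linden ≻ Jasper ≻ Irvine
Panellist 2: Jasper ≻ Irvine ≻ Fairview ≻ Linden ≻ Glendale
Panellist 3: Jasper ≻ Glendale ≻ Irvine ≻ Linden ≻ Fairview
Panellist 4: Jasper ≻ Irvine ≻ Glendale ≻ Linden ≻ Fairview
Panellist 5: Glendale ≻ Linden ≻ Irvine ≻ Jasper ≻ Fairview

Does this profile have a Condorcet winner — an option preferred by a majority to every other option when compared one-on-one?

Head-to-head results (5 voters total):
Linden vs Jasper: Jasper wins 3–2.
Linden vs Glendale: Glendale wins 4–1.
Linden vs Fairview: Linden wins 3–2.
Linden vs Irvine: Irvine wins 3–2.
Jasper vs Glendale: Jasper wins 3–2.
Jasper vs Fairview: Jasper wins 4–1.
Jasper vs Irvine: Jasper wins 4–1.
Glendale vs Fairview: Glendale wins 3–2.
Glendale vs Irvine: Glendale wins 3–2.
Fairview vs Irvine: Irvine wins 4–1.
Jasper beats each rival — Linden (3–2), Glendale (3–2), Fairview (4–1), Irvine (4–1) — so Jasper is the Condorcet winner.

Yes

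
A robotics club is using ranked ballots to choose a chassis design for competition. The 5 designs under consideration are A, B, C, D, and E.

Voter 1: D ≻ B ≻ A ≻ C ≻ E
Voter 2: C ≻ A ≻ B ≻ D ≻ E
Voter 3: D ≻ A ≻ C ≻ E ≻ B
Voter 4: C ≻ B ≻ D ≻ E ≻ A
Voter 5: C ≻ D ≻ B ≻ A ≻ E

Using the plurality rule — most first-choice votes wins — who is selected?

First-place vote totals:
  A: 0
  B: 0
  C: 3
  D: 2
  E: 0
C has the most first-place votes.

C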